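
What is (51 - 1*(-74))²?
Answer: 15625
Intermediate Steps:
(51 - 1*(-74))² = (51 + 74)² = 125² = 15625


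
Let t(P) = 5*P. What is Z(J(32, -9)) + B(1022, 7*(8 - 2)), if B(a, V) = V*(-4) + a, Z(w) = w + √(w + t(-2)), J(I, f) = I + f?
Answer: 877 + √13 ≈ 880.61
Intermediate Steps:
Z(w) = w + √(-10 + w) (Z(w) = w + √(w + 5*(-2)) = w + √(w - 10) = w + √(-10 + w))
B(a, V) = a - 4*V (B(a, V) = -4*V + a = a - 4*V)
Z(J(32, -9)) + B(1022, 7*(8 - 2)) = ((32 - 9) + √(-10 + (32 - 9))) + (1022 - 28*(8 - 2)) = (23 + √(-10 + 23)) + (1022 - 28*6) = (23 + √13) + (1022 - 4*42) = (23 + √13) + (1022 - 168) = (23 + √13) + 854 = 877 + √13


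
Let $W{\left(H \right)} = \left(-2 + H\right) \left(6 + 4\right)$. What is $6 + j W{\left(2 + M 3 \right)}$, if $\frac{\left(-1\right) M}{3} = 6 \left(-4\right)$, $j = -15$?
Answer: $-32394$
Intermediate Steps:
$M = 72$ ($M = - 3 \cdot 6 \left(-4\right) = \left(-3\right) \left(-24\right) = 72$)
$W{\left(H \right)} = -20 + 10 H$ ($W{\left(H \right)} = \left(-2 + H\right) 10 = -20 + 10 H$)
$6 + j W{\left(2 + M 3 \right)} = 6 - 15 \left(-20 + 10 \left(2 + 72 \cdot 3\right)\right) = 6 - 15 \left(-20 + 10 \left(2 + 216\right)\right) = 6 - 15 \left(-20 + 10 \cdot 218\right) = 6 - 15 \left(-20 + 2180\right) = 6 - 32400 = -32394$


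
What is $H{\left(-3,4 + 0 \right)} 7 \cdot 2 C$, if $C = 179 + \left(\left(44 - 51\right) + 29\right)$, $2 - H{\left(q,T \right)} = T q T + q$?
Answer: $149142$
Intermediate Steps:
$H{\left(q,T \right)} = 2 - q - q T^{2}$ ($H{\left(q,T \right)} = 2 - \left(T q T + q\right) = 2 - \left(q T^{2} + q\right) = 2 - \left(q + q T^{2}\right) = 2 - q - q T^{2}$)
$C = 201$ ($C = 179 + \left(-7 + 29\right) = 179 + 22 = 201$)
$H{\left(-3,4 + 0 \right)} 7 \cdot 2 C = \left(2 - -3 - - 3 \left(4 + 0\right)^{2}\right) 7 \cdot 2 \cdot 201 = \left(2 + 3 - - 3 \cdot 4^{2}\right) 7 \cdot 2 \cdot 201 = \left(2 + 3 - \left(-3\right) 16\right) 7 \cdot 2 \cdot 201 = \left(2 + 3 + 48\right) 7 \cdot 2 \cdot 201 = 53 \cdot 7 \cdot 2 \cdot 201 = 371 \cdot 2 \cdot 201 = 742 \cdot 201 = 149142$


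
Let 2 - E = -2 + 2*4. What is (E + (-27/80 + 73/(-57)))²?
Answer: 656333161/20793600 ≈ 31.564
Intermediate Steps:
E = -4 (E = 2 - (-2 + 2*4) = 2 - (-2 + 8) = 2 - 1*6 = 2 - 6 = -4)
(E + (-27/80 + 73/(-57)))² = (-4 + (-27/80 + 73/(-57)))² = (-4 + (-27*1/80 + 73*(-1/57)))² = (-4 + (-27/80 - 73/57))² = (-4 - 7379/4560)² = (-25619/4560)² = 656333161/20793600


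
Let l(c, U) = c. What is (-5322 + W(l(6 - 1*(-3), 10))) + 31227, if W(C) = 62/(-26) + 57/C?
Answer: 1010449/39 ≈ 25909.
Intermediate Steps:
W(C) = -31/13 + 57/C (W(C) = 62*(-1/26) + 57/C = -31/13 + 57/C)
(-5322 + W(l(6 - 1*(-3), 10))) + 31227 = (-5322 + (-31/13 + 57/(6 - 1*(-3)))) + 31227 = (-5322 + (-31/13 + 57/(6 + 3))) + 31227 = (-5322 + (-31/13 + 57/9)) + 31227 = (-5322 + (-31/13 + 57*(⅑))) + 31227 = (-5322 + (-31/13 + 19/3)) + 31227 = (-5322 + 154/39) + 31227 = -207404/39 + 31227 = 1010449/39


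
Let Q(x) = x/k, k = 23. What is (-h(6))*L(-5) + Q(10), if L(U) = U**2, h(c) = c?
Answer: -3440/23 ≈ -149.57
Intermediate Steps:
Q(x) = x/23
(-h(6))*L(-5) + Q(10) = -1*6*(-5)**2 + (1/23)*10 = -6*25 + 10/23 = -150 + 10/23 = -3440/23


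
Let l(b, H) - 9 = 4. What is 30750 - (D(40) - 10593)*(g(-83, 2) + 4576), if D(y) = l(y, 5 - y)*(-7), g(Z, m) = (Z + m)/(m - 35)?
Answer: 538416542/11 ≈ 4.8947e+7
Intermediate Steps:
l(b, H) = 13 (l(b, H) = 9 + 4 = 13)
g(Z, m) = (Z + m)/(-35 + m)
D(y) = -91 (D(y) = 13*(-7) = -91)
30750 - (D(40) - 10593)*(g(-83, 2) + 4576) = 30750 - (-91 - 10593)*((-83 + 2)/(-35 + 2) + 4576) = 30750 - (-10684)*(-81/(-33) + 4576) = 30750 - (-10684)*(-1/33*(-81) + 4576) = 30750 - (-10684)*(27/11 + 4576) = 30750 - (-10684)*50363/11 = 30750 - 1*(-538078292/11) = 30750 + 538078292/11 = 538416542/11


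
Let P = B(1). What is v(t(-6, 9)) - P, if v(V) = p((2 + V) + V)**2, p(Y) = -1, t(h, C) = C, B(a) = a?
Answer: 0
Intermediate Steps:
P = 1
v(V) = 1 (v(V) = (-1)**2 = 1)
v(t(-6, 9)) - P = 1 - 1*1 = 1 - 1 = 0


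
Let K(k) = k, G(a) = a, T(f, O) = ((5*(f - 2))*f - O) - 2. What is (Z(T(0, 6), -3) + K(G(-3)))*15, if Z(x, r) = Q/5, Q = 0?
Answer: -45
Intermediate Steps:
T(f, O) = -2 - O + f*(-10 + 5*f) (T(f, O) = ((5*(-2 + f))*f - O) - 2 = ((-10 + 5*f)*f - O) - 2 = (f*(-10 + 5*f) - O) - 2 = (-O + f*(-10 + 5*f)) - 2 = -2 - O + f*(-10 + 5*f))
Z(x, r) = 0 (Z(x, r) = 0/5 = 0*(1/5) = 0)
(Z(T(0, 6), -3) + K(G(-3)))*15 = (0 - 3)*15 = -3*15 = -45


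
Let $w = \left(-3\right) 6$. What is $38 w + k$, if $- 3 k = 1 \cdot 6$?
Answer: $-686$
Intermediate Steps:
$k = -2$ ($k = - \frac{1 \cdot 6}{3} = \left(- \frac{1}{3}\right) 6 = -2$)
$w = -18$
$38 w + k = 38 \left(-18\right) - 2 = -684 - 2 = -686$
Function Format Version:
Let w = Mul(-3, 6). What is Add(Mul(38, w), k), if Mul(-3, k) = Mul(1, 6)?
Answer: -686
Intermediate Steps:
k = -2 (k = Mul(Rational(-1, 3), Mul(1, 6)) = Mul(Rational(-1, 3), 6) = -2)
w = -18
Add(Mul(38, w), k) = Add(Mul(38, -18), -2) = Add(-684, -2) = -686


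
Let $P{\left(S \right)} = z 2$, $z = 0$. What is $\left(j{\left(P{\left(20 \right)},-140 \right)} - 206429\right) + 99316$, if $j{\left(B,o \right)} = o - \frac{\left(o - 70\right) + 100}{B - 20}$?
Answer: $- \frac{214517}{2} \approx -1.0726 \cdot 10^{5}$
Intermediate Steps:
$P{\left(S \right)} = 0$ ($P{\left(S \right)} = 0 \cdot 2 = 0$)
$j{\left(B,o \right)} = o - \frac{30 + o}{-20 + B}$ ($j{\left(B,o \right)} = o - \frac{\left(-70 + o\right) + 100}{-20 + B} = o - \frac{30 + o}{-20 + B}$)
$\left(j{\left(P{\left(20 \right)},-140 \right)} - 206429\right) + 99316 = \left(\frac{-30 - -2940 + 0 \left(-140\right)}{-20 + 0} - 206429\right) + 99316 = \left(\frac{-30 + 2940 + 0}{-20} - 206429\right) + 99316 = \left(\left(- \frac{1}{20}\right) 2910 - 206429\right) + 99316 = \left(- \frac{291}{2} - 206429\right) + 99316 = - \frac{413149}{2} + 99316 = - \frac{214517}{2}$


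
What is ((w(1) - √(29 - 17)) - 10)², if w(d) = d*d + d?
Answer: 76 + 32*√3 ≈ 131.43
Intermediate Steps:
w(d) = d + d² (w(d) = d² + d = d + d²)
((w(1) - √(29 - 17)) - 10)² = ((1*(1 + 1) - √(29 - 17)) - 10)² = ((1*2 - √12) - 10)² = ((2 - 2*√3) - 10)² = (-8 - 2*√3)²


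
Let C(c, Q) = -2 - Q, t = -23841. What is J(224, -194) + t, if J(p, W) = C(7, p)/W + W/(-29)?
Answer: -67042638/2813 ≈ -23833.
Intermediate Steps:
J(p, W) = -W/29 + (-2 - p)/W (J(p, W) = (-2 - p)/W + W/(-29) = (-2 - p)/W + W*(-1/29) = (-2 - p)/W - W/29 = -W/29 + (-2 - p)/W)
J(224, -194) + t = (-2 - 1*224 - 1/29*(-194)**2)/(-194) - 23841 = -(-2 - 224 - 1/29*37636)/194 - 23841 = -(-2 - 224 - 37636/29)/194 - 23841 = -1/194*(-44190/29) - 23841 = 22095/2813 - 23841 = -67042638/2813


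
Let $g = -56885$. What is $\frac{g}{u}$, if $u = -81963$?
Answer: $\frac{56885}{81963} \approx 0.69403$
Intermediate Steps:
$\frac{g}{u} = - \frac{56885}{-81963} = \left(-56885\right) \left(- \frac{1}{81963}\right) = \frac{56885}{81963}$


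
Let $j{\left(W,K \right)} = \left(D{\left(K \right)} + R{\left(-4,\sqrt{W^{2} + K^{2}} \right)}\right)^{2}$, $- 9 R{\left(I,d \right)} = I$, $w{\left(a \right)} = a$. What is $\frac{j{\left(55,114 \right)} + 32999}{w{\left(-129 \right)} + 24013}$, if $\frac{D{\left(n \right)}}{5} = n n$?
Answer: $\frac{342021783895}{1934604} \approx 1.7679 \cdot 10^{5}$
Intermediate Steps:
$D{\left(n \right)} = 5 n^{2}$ ($D{\left(n \right)} = 5 n n = 5 n^{2}$)
$R{\left(I,d \right)} = - \frac{I}{9}$
$j{\left(W,K \right)} = \left(\frac{4}{9} + 5 K^{2}\right)^{2}$ ($j{\left(W,K \right)} = \left(5 K^{2} - - \frac{4}{9}\right)^{2} = \left(5 K^{2} + \frac{4}{9}\right)^{2} = \left(\frac{4}{9} + 5 K^{2}\right)^{2}$)
$\frac{j{\left(55,114 \right)} + 32999}{w{\left(-129 \right)} + 24013} = \frac{\frac{\left(4 + 45 \cdot 114^{2}\right)^{2}}{81} + 32999}{-129 + 24013} = \frac{\frac{\left(4 + 45 \cdot 12996\right)^{2}}{81} + 32999}{23884} = \left(\frac{\left(4 + 584820\right)^{2}}{81} + 32999\right) \frac{1}{23884} = \left(\frac{584824^{2}}{81} + 32999\right) \frac{1}{23884} = \left(\frac{1}{81} \cdot 342019110976 + 32999\right) \frac{1}{23884} = \left(\frac{342019110976}{81} + 32999\right) \frac{1}{23884} = \frac{342021783895}{81} \cdot \frac{1}{23884} = \frac{342021783895}{1934604}$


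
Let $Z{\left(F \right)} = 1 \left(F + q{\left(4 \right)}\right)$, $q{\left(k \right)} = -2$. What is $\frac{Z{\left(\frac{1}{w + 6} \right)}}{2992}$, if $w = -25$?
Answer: $- \frac{39}{56848} \approx -0.00068604$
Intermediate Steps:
$Z{\left(F \right)} = -2 + F$ ($Z{\left(F \right)} = 1 \left(F - 2\right) = 1 \left(-2 + F\right) = -2 + F$)
$\frac{Z{\left(\frac{1}{w + 6} \right)}}{2992} = \frac{-2 + \frac{1}{-25 + 6}}{2992} = \left(-2 + \frac{1}{-19}\right) \frac{1}{2992} = \left(-2 - \frac{1}{19}\right) \frac{1}{2992} = \left(- \frac{39}{19}\right) \frac{1}{2992} = - \frac{39}{56848}$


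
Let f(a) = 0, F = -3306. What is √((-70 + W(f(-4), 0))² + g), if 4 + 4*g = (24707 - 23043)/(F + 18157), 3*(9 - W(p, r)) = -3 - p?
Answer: √793773549415/14851 ≈ 59.992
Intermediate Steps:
W(p, r) = 10 + p/3 (W(p, r) = 9 - (-3 - p)/3 = 9 + (1 + p/3) = 10 + p/3)
g = -14435/14851 (g = -1 + ((24707 - 23043)/(-3306 + 18157))/4 = -1 + (1664/14851)/4 = -1 + (1664*(1/14851))/4 = -1 + (¼)*(1664/14851) = -1 + 416/14851 = -14435/14851 ≈ -0.97199)
√((-70 + W(f(-4), 0))² + g) = √((-70 + (10 + (⅓)*0))² - 14435/14851) = √((-70 + (10 + 0))² - 14435/14851) = √((-70 + 10)² - 14435/14851) = √((-60)² - 14435/14851) = √(3600 - 14435/14851) = √(53449165/14851) = √793773549415/14851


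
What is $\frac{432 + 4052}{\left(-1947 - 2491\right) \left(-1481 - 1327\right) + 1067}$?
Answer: $\frac{4484}{12462971} \approx 0.00035979$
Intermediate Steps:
$\frac{432 + 4052}{\left(-1947 - 2491\right) \left(-1481 - 1327\right) + 1067} = \frac{4484}{\left(-4438\right) \left(-2808\right) + 1067} = \frac{4484}{12461904 + 1067} = \frac{4484}{12462971}$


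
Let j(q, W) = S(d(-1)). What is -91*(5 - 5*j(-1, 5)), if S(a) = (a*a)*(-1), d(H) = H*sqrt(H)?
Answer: 0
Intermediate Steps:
d(H) = H**(3/2)
S(a) = -a**2 (S(a) = a**2*(-1) = -a**2)
j(q, W) = 1 (j(q, W) = -((-1)**(3/2))**2 = -(-I)**2 = -1*(-1) = 1)
-91*(5 - 5*j(-1, 5)) = -91*(5 - 5*1) = -91*(5 - 5) = -91*0 = 0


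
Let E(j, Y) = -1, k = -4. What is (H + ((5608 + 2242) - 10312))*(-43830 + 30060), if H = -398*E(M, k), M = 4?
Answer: 28421280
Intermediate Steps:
H = 398 (H = -398*(-1) = 398)
(H + ((5608 + 2242) - 10312))*(-43830 + 30060) = (398 + ((5608 + 2242) - 10312))*(-43830 + 30060) = (398 + (7850 - 10312))*(-13770) = (398 - 2462)*(-13770) = -2064*(-13770) = 28421280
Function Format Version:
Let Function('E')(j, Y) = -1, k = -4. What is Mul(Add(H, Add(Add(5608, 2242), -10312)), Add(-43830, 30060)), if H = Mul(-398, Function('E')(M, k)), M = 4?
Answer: 28421280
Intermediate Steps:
H = 398 (H = Mul(-398, -1) = 398)
Mul(Add(H, Add(Add(5608, 2242), -10312)), Add(-43830, 30060)) = Mul(Add(398, Add(Add(5608, 2242), -10312)), Add(-43830, 30060)) = Mul(Add(398, Add(7850, -10312)), -13770) = Mul(Add(398, -2462), -13770) = Mul(-2064, -13770) = 28421280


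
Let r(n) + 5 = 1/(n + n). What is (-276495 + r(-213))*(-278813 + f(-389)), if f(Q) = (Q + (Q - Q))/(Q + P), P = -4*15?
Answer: 7372805103229324/95637 ≈ 7.7092e+10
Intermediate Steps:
P = -60
f(Q) = Q/(-60 + Q) (f(Q) = (Q + (Q - Q))/(Q - 60) = (Q + 0)/(-60 + Q) = Q/(-60 + Q))
r(n) = -5 + 1/(2*n) (r(n) = -5 + 1/(n + n) = -5 + 1/(2*n))
(-276495 + r(-213))*(-278813 + f(-389)) = (-276495 + (-5 + (1/2)/(-213)))*(-278813 - 389/(-60 - 389)) = (-276495 + (-5 + (1/2)*(-1/213)))*(-278813 - 389/(-449)) = (-276495 + (-5 - 1/426))*(-278813 - 389*(-1/449)) = (-276495 - 2131/426)*(-278813 + 389/449) = -117789001/426*(-125186648/449) = 7372805103229324/95637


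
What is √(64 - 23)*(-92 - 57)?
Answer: -149*√41 ≈ -954.07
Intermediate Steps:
√(64 - 23)*(-92 - 57) = √41*(-149) = -149*√41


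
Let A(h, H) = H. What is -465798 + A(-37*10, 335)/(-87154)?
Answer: -40596159227/87154 ≈ -4.6580e+5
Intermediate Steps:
-465798 + A(-37*10, 335)/(-87154) = -465798 + 335/(-87154) = -465798 + 335*(-1/87154) = -465798 - 335/87154 = -40596159227/87154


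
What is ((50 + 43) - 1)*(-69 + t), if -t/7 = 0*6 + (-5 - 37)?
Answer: 20700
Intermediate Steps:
t = 294 (t = -7*(0*6 + (-5 - 37)) = -7*(0 - 42) = -7*(-42) = 294)
((50 + 43) - 1)*(-69 + t) = ((50 + 43) - 1)*(-69 + 294) = (93 - 1)*225 = 92*225 = 20700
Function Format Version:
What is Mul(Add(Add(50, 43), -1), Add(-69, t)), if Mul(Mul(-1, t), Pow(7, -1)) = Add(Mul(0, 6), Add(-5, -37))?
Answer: 20700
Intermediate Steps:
t = 294 (t = Mul(-7, Add(Mul(0, 6), Add(-5, -37))) = Mul(-7, Add(0, -42)) = Mul(-7, -42) = 294)
Mul(Add(Add(50, 43), -1), Add(-69, t)) = Mul(Add(Add(50, 43), -1), Add(-69, 294)) = Mul(Add(93, -1), 225) = Mul(92, 225) = 20700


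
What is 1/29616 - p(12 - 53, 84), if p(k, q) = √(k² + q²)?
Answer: 1/29616 - √8737 ≈ -93.472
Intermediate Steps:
1/29616 - p(12 - 53, 84) = 1/29616 - √((12 - 53)² + 84²) = 1/29616 - √((-41)² + 7056) = 1/29616 - √(1681 + 7056) = 1/29616 - √8737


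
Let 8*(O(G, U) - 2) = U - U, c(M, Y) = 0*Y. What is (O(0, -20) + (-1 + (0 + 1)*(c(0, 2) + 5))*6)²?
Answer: 676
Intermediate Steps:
c(M, Y) = 0
O(G, U) = 2 (O(G, U) = 2 + (U - U)/8 = 2 + (⅛)*0 = 2 + 0 = 2)
(O(0, -20) + (-1 + (0 + 1)*(c(0, 2) + 5))*6)² = (2 + (-1 + (0 + 1)*(0 + 5))*6)² = (2 + (-1 + 1*5)*6)² = (2 + (-1 + 5)*6)² = (2 + 4*6)² = (2 + 24)² = 26² = 676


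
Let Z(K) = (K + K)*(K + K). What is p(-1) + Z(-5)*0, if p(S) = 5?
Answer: 5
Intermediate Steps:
Z(K) = 4*K² (Z(K) = (2*K)*(2*K) = 4*K²)
p(-1) + Z(-5)*0 = 5 + (4*(-5)²)*0 = 5 + (4*25)*0 = 5 + 100*0 = 5 + 0 = 5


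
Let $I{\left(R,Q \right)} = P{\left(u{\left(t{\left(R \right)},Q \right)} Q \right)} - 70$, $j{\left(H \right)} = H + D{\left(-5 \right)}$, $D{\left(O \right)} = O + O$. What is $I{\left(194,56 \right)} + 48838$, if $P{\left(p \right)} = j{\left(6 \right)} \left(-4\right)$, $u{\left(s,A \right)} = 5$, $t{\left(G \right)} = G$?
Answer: $48784$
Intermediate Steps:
$D{\left(O \right)} = 2 O$
$j{\left(H \right)} = -10 + H$ ($j{\left(H \right)} = H + 2 \left(-5\right) = H - 10 = -10 + H$)
$P{\left(p \right)} = 16$ ($P{\left(p \right)} = \left(-10 + 6\right) \left(-4\right) = \left(-4\right) \left(-4\right) = 16$)
$I{\left(R,Q \right)} = -54$ ($I{\left(R,Q \right)} = 16 - 70 = -54$)
$I{\left(194,56 \right)} + 48838 = -54 + 48838 = 48784$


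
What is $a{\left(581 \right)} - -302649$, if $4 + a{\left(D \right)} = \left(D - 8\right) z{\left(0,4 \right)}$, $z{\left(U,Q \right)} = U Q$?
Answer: $302645$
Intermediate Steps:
$z{\left(U,Q \right)} = Q U$
$a{\left(D \right)} = -4$ ($a{\left(D \right)} = -4 + \left(D - 8\right) 4 \cdot 0 = -4 + \left(-8 + D\right) 0 = -4 + 0 = -4$)
$a{\left(581 \right)} - -302649 = -4 - -302649 = -4 + 302649 = 302645$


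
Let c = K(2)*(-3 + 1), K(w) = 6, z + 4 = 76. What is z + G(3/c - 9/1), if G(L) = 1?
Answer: 73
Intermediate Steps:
z = 72 (z = -4 + 76 = 72)
c = -12 (c = 6*(-3 + 1) = 6*(-2) = -12)
z + G(3/c - 9/1) = 72 + 1 = 73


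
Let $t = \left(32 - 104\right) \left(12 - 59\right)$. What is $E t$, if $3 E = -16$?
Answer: $-18048$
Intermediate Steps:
$E = - \frac{16}{3}$ ($E = \frac{1}{3} \left(-16\right) = - \frac{16}{3} \approx -5.3333$)
$t = 3384$ ($t = \left(-72\right) \left(-47\right) = 3384$)
$E t = \left(- \frac{16}{3}\right) 3384 = -18048$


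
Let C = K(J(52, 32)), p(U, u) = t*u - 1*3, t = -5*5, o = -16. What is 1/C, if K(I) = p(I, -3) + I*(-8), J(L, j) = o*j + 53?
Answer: 1/3744 ≈ 0.00026709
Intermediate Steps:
J(L, j) = 53 - 16*j (J(L, j) = -16*j + 53 = 53 - 16*j)
t = -25
p(U, u) = -3 - 25*u (p(U, u) = -25*u - 1*3 = -25*u - 3 = -3 - 25*u)
K(I) = 72 - 8*I (K(I) = (-3 - 25*(-3)) + I*(-8) = (-3 + 75) - 8*I = 72 - 8*I)
C = 3744 (C = 72 - 8*(53 - 16*32) = 72 - 8*(53 - 512) = 72 - 8*(-459) = 72 + 3672 = 3744)
1/C = 1/3744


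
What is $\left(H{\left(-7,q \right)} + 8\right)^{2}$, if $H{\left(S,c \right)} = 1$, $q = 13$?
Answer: $81$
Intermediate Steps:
$\left(H{\left(-7,q \right)} + 8\right)^{2} = \left(1 + 8\right)^{2} = 9^{2} = 81$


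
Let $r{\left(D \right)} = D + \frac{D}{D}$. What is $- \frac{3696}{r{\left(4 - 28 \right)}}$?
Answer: $\frac{3696}{23} \approx 160.7$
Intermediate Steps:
$r{\left(D \right)} = 1 + D$ ($r{\left(D \right)} = D + 1 = 1 + D$)
$- \frac{3696}{r{\left(4 - 28 \right)}} = - \frac{3696}{1 + \left(4 - 28\right)} = - \frac{3696}{1 - 24} = - \frac{3696}{-23} = \left(-3696\right) \left(- \frac{1}{23}\right) = \frac{3696}{23}$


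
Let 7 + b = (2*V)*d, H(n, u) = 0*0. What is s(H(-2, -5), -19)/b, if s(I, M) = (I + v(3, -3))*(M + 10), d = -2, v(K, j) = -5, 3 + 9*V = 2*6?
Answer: -45/11 ≈ -4.0909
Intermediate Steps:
V = 1 (V = -⅓ + (2*6)/9 = -⅓ + (⅑)*12 = -⅓ + 4/3 = 1)
H(n, u) = 0
s(I, M) = (-5 + I)*(10 + M) (s(I, M) = (I - 5)*(M + 10) = (-5 + I)*(10 + M))
b = -11 (b = -7 + (2*1)*(-2) = -7 + 2*(-2) = -7 - 4 = -11)
s(H(-2, -5), -19)/b = (-50 - 5*(-19) + 10*0 + 0*(-19))/(-11) = (-50 + 95 + 0 + 0)*(-1/11) = 45*(-1/11) = -45/11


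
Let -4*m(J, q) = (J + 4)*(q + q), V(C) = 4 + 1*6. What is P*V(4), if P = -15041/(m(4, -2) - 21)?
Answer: 11570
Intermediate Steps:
V(C) = 10 (V(C) = 4 + 6 = 10)
m(J, q) = -q*(4 + J)/2 (m(J, q) = -(J + 4)*(q + q)/4 = -(4 + J)*2*q/4 = -q*(4 + J)/2)
P = 1157 (P = -15041/(-½*(-2)*(4 + 4) - 21) = -15041/(-½*(-2)*8 - 21) = -15041/(8 - 21) = -15041/(-13) = -1/13*(-15041) = 1157)
P*V(4) = 1157*10 = 11570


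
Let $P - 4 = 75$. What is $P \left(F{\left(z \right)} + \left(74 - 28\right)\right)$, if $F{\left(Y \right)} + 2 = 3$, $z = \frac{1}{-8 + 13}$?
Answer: $3713$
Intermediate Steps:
$z = \frac{1}{5} \approx 0.2$
$P = 79$ ($P = 4 + 75 = 79$)
$F{\left(Y \right)} = 1$ ($F{\left(Y \right)} = -2 + 3 = 1$)
$P \left(F{\left(z \right)} + \left(74 - 28\right)\right) = 79 \left(1 + \left(74 - 28\right)\right) = 79 \left(1 + 46\right) = 79 \cdot 47 = 3713$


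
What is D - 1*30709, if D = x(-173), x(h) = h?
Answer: -30882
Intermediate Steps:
D = -173
D - 1*30709 = -173 - 1*30709 = -173 - 30709 = -30882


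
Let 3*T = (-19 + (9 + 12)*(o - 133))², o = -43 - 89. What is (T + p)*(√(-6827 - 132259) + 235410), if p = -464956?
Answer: 2337322172360 + 29786188*I*√15454 ≈ 2.3373e+12 + 3.7028e+9*I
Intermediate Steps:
o = -132
T = 31181056/3 (T = (-19 + (9 + 12)*(-132 - 133))²/3 = (-19 + 21*(-265))²/3 = (-19 - 5565)²/3 = (⅓)*(-5584)² = (⅓)*31181056 = 31181056/3 ≈ 1.0394e+7)
(T + p)*(√(-6827 - 132259) + 235410) = (31181056/3 - 464956)*(√(-6827 - 132259) + 235410) = 29786188*(√(-139086) + 235410)/3 = 29786188*(3*I*√15454 + 235410)/3 = 29786188*(235410 + 3*I*√15454)/3 = 2337322172360 + 29786188*I*√15454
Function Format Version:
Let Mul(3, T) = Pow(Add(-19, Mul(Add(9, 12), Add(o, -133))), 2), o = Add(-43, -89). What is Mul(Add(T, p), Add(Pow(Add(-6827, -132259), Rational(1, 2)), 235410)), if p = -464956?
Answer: Add(2337322172360, Mul(29786188, I, Pow(15454, Rational(1, 2)))) ≈ Add(2.3373e+12, Mul(3.7028e+9, I))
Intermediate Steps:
o = -132
T = Rational(31181056, 3) (T = Mul(Rational(1, 3), Pow(Add(-19, Mul(Add(9, 12), Add(-132, -133))), 2)) = Mul(Rational(1, 3), Pow(Add(-19, Mul(21, -265)), 2)) = Mul(Rational(1, 3), Pow(Add(-19, -5565), 2)) = Mul(Rational(1, 3), Pow(-5584, 2)) = Mul(Rational(1, 3), 31181056) = Rational(31181056, 3) ≈ 1.0394e+7)
Mul(Add(T, p), Add(Pow(Add(-6827, -132259), Rational(1, 2)), 235410)) = Mul(Add(Rational(31181056, 3), -464956), Add(Pow(Add(-6827, -132259), Rational(1, 2)), 235410)) = Mul(Rational(29786188, 3), Add(Pow(-139086, Rational(1, 2)), 235410)) = Mul(Rational(29786188, 3), Add(Mul(3, I, Pow(15454, Rational(1, 2))), 235410)) = Mul(Rational(29786188, 3), Add(235410, Mul(3, I, Pow(15454, Rational(1, 2))))) = Add(2337322172360, Mul(29786188, I, Pow(15454, Rational(1, 2))))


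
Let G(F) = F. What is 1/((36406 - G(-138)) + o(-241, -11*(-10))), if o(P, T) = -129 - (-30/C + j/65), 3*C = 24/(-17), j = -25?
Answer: 52/1890285 ≈ 2.7509e-5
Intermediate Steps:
C = -8/17 (C = (24/(-17))/3 = (24*(-1/17))/3 = (⅓)*(-24/17) = -8/17 ≈ -0.47059)
o(P, T) = -10003/52 (o(P, T) = -129 - (-30/(-8/17) - 25/65) = -129 - (-30*(-17/8) - 25*1/65) = -129 - (255/4 - 5/13) = -129 - 1*3295/52 = -129 - 3295/52 = -10003/52)
1/((36406 - G(-138)) + o(-241, -11*(-10))) = 1/((36406 - 1*(-138)) - 10003/52) = 1/((36406 + 138) - 10003/52) = 1/(36544 - 10003/52) = 1/(1890285/52) = 52/1890285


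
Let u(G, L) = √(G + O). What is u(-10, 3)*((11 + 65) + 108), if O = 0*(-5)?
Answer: 184*I*√10 ≈ 581.86*I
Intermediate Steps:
O = 0
u(G, L) = √G (u(G, L) = √(G + 0) = √G)
u(-10, 3)*((11 + 65) + 108) = √(-10)*((11 + 65) + 108) = (I*√10)*(76 + 108) = (I*√10)*184 = 184*I*√10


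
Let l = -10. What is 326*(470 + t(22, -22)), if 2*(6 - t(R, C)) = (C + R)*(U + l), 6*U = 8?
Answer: 155176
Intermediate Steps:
U = 4/3 (U = (1/6)*8 = 4/3 ≈ 1.3333)
t(R, C) = 6 + 13*C/3 + 13*R/3 (t(R, C) = 6 - (C + R)*(4/3 - 10)/2 = 6 - (C + R)*(-26)/(2*3) = 6 - (-26*C/3 - 26*R/3)/2 = 6 + (13*C/3 + 13*R/3) = 6 + 13*C/3 + 13*R/3)
326*(470 + t(22, -22)) = 326*(470 + (6 + (13/3)*(-22) + (13/3)*22)) = 326*(470 + (6 - 286/3 + 286/3)) = 326*(470 + 6) = 326*476 = 155176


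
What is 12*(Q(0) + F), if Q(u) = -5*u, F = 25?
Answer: 300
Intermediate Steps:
12*(Q(0) + F) = 12*(-5*0 + 25) = 12*(0 + 25) = 12*25 = 300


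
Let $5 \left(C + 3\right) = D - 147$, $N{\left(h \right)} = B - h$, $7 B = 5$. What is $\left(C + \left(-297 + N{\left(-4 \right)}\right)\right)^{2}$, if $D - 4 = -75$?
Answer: $\frac{140683321}{1225} \approx 1.1484 \cdot 10^{5}$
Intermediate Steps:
$D = -71$ ($D = 4 - 75 = -71$)
$B = \frac{5}{7}$ ($B = \frac{1}{7} \cdot 5 = \frac{5}{7} \approx 0.71429$)
$N{\left(h \right)} = \frac{5}{7} - h$
$C = - \frac{233}{5}$ ($C = -3 + \frac{-71 - 147}{5} = -3 + \frac{1}{5} \left(-218\right) = -3 - \frac{218}{5} = - \frac{233}{5} \approx -46.6$)
$\left(C + \left(-297 + N{\left(-4 \right)}\right)\right)^{2} = \left(- \frac{233}{5} + \left(-297 + \left(\frac{5}{7} - -4\right)\right)\right)^{2} = \left(- \frac{233}{5} + \left(-297 + \left(\frac{5}{7} + 4\right)\right)\right)^{2} = \left(- \frac{233}{5} + \left(-297 + \frac{33}{7}\right)\right)^{2} = \left(- \frac{233}{5} - \frac{2046}{7}\right)^{2} = \left(- \frac{11861}{35}\right)^{2} = \frac{140683321}{1225}$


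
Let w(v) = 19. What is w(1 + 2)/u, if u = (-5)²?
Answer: 19/25 ≈ 0.76000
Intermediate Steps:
u = 25
w(1 + 2)/u = 19/25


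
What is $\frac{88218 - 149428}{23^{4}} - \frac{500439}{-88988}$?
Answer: $\frac{134596394719}{24902490908} \approx 5.4049$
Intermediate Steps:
$\frac{88218 - 149428}{23^{4}} - \frac{500439}{-88988} = \frac{88218 - 149428}{279841} - - \frac{500439}{88988} = \left(-61210\right) \frac{1}{279841} + \frac{500439}{88988} = - \frac{61210}{279841} + \frac{500439}{88988} = \frac{134596394719}{24902490908}$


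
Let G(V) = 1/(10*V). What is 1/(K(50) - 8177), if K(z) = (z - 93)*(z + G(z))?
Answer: -500/5163543 ≈ -9.6833e-5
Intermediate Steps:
G(V) = 1/(10*V)
K(z) = (-93 + z)*(z + 1/(10*z)) (K(z) = (z - 93)*(z + 1/(10*z)) = (-93 + z)*(z + 1/(10*z)))
1/(K(50) - 8177) = 1/((⅒ + 50² - 93*50 - 93/10/50) - 8177) = 1/((⅒ + 2500 - 4650 - 93/10*1/50) - 8177) = 1/((⅒ + 2500 - 4650 - 93/500) - 8177) = 1/(-1075043/500 - 8177) = 1/(-5163543/500) = -500/5163543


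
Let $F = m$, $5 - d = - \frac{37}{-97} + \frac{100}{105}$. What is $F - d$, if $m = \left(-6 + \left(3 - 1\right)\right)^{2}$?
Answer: $\frac{25124}{2037} \approx 12.334$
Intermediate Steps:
$m = 16$ ($m = \left(-6 + 2\right)^{2} = \left(-4\right)^{2} = 16$)
$d = \frac{7468}{2037}$ ($d = 5 - \left(- \frac{37}{-97} + \frac{100}{105}\right) = 5 - \left(\left(-37\right) \left(- \frac{1}{97}\right) + 100 \cdot \frac{1}{105}\right) = 5 - \left(\frac{37}{97} + \frac{20}{21}\right) = 5 - \frac{2717}{2037} = \frac{7468}{2037} \approx 3.6662$)
$F = 16$
$F - d = 16 - \frac{7468}{2037} = \frac{25124}{2037}$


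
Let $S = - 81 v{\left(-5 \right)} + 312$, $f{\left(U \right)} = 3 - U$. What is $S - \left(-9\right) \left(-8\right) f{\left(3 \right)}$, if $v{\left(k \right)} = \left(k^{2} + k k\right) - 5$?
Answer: $-3333$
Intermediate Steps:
$v{\left(k \right)} = -5 + 2 k^{2}$ ($v{\left(k \right)} = \left(k^{2} + k^{2}\right) - 5 = 2 k^{2} - 5 = -5 + 2 k^{2}$)
$S = -3333$ ($S = - 81 \left(-5 + 2 \left(-5\right)^{2}\right) + 312 = - 81 \left(-5 + 2 \cdot 25\right) + 312 = - 81 \left(-5 + 50\right) + 312 = \left(-81\right) 45 + 312 = -3645 + 312 = -3333$)
$S - \left(-9\right) \left(-8\right) f{\left(3 \right)} = -3333 - \left(-9\right) \left(-8\right) \left(3 - 3\right) = -3333 - 72 \left(3 - 3\right) = -3333 - 72 \cdot 0 = -3333 - 0 = -3333 + 0 = -3333$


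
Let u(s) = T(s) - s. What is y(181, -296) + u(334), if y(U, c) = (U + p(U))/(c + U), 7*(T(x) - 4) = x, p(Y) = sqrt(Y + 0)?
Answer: -228507/805 - sqrt(181)/115 ≈ -283.98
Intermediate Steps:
p(Y) = sqrt(Y)
T(x) = 4 + x/7
y(U, c) = (U + sqrt(U))/(U + c) (y(U, c) = (U + sqrt(U))/(c + U) = (U + sqrt(U))/(U + c))
u(s) = 4 - 6*s/7 (u(s) = (4 + s/7) - s = 4 - 6*s/7)
y(181, -296) + u(334) = (181 + sqrt(181))/(181 - 296) + (4 - 6/7*334) = (181 + sqrt(181))/(-115) + (4 - 2004/7) = -(181 + sqrt(181))/115 - 1976/7 = (-181/115 - sqrt(181)/115) - 1976/7 = -228507/805 - sqrt(181)/115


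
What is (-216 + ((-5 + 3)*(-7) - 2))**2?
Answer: 41616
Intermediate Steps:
(-216 + ((-5 + 3)*(-7) - 2))**2 = (-216 + (-2*(-7) - 2))**2 = (-216 + (14 - 2))**2 = (-216 + 12)**2 = (-204)**2 = 41616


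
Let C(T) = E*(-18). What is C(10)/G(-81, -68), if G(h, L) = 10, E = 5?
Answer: -9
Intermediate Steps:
C(T) = -90 (C(T) = 5*(-18) = -90)
C(10)/G(-81, -68) = -90/10 = -90*1/10 = -9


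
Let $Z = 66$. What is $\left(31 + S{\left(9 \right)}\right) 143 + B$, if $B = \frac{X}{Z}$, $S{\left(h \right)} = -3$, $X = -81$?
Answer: $\frac{88061}{22} \approx 4002.8$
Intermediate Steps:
$B = - \frac{27}{22}$ ($B = - \frac{81}{66} = \left(-81\right) \frac{1}{66} = - \frac{27}{22} \approx -1.2273$)
$\left(31 + S{\left(9 \right)}\right) 143 + B = \left(31 - 3\right) 143 - \frac{27}{22} = 28 \cdot 143 - \frac{27}{22} = 4004 - \frac{27}{22} = \frac{88061}{22}$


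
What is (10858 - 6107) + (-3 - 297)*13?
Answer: 851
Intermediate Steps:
(10858 - 6107) + (-3 - 297)*13 = 4751 - 300*13 = 4751 - 3900 = 851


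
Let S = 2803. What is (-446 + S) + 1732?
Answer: 4089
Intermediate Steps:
(-446 + S) + 1732 = (-446 + 2803) + 1732 = 2357 + 1732 = 4089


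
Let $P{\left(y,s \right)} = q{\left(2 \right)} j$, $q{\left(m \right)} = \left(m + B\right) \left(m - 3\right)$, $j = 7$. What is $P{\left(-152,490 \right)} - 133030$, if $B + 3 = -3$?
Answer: $-133002$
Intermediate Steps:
$B = -6$ ($B = -3 - 3 = -6$)
$q{\left(m \right)} = \left(-6 + m\right) \left(-3 + m\right)$ ($q{\left(m \right)} = \left(m - 6\right) \left(m - 3\right) = \left(-6 + m\right) \left(-3 + m\right)$)
$P{\left(y,s \right)} = 28$ ($P{\left(y,s \right)} = \left(18 + 2^{2} - 18\right) 7 = \left(18 + 4 - 18\right) 7 = 4 \cdot 7 = 28$)
$P{\left(-152,490 \right)} - 133030 = 28 - 133030 = -133002$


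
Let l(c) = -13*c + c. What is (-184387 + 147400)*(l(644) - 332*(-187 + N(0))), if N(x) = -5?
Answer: -2071863792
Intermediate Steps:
l(c) = -12*c
(-184387 + 147400)*(l(644) - 332*(-187 + N(0))) = (-184387 + 147400)*(-12*644 - 332*(-187 - 5)) = -36987*(-7728 - 332*(-192)) = -36987*(-7728 + 63744) = -36987*56016 = -2071863792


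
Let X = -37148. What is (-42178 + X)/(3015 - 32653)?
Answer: 39663/14819 ≈ 2.6765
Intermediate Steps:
(-42178 + X)/(3015 - 32653) = (-42178 - 37148)/(3015 - 32653) = -79326/(-29638) = -79326*(-1/29638) = 39663/14819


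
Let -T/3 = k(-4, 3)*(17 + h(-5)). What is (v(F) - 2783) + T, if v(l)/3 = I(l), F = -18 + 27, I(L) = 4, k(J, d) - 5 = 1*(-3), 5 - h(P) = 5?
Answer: -2873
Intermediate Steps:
h(P) = 0 (h(P) = 5 - 1*5 = 5 - 5 = 0)
k(J, d) = 2 (k(J, d) = 5 + 1*(-3) = 5 - 3 = 2)
F = 9
v(l) = 12 (v(l) = 3*4 = 12)
T = -102 (T = -6*(17 + 0) = -6*17 = -3*34 = -102)
(v(F) - 2783) + T = (12 - 2783) - 102 = -2771 - 102 = -2873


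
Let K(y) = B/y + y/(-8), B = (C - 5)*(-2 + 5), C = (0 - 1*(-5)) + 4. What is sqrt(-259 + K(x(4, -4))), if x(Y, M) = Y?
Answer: 3*I*sqrt(114)/2 ≈ 16.016*I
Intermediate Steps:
C = 9 (C = (0 + 5) + 4 = 5 + 4 = 9)
B = 12 (B = (9 - 5)*(-2 + 5) = 4*3 = 12)
K(y) = 12/y - y/8 (K(y) = 12/y + y/(-8) = 12/y + y*(-1/8) = 12/y - y/8)
sqrt(-259 + K(x(4, -4))) = sqrt(-259 + (12/4 - 1/8*4)) = sqrt(-259 + (12*(1/4) - 1/2)) = sqrt(-259 + (3 - 1/2)) = sqrt(-259 + 5/2) = sqrt(-513/2) = 3*I*sqrt(114)/2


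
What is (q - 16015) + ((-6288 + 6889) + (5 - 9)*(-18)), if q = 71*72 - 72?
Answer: -10302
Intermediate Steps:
q = 5040 (q = 5112 - 72 = 5040)
(q - 16015) + ((-6288 + 6889) + (5 - 9)*(-18)) = (5040 - 16015) + ((-6288 + 6889) + (5 - 9)*(-18)) = -10975 + (601 - 4*(-18)) = -10975 + (601 + 72) = -10975 + 673 = -10302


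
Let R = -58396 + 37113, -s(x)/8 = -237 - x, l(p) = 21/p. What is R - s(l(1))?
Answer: -23347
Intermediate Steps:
s(x) = 1896 + 8*x (s(x) = -8*(-237 - x) = 1896 + 8*x)
R = -21283
R - s(l(1)) = -21283 - (1896 + 8*(21/1)) = -21283 - (1896 + 8*(21*1)) = -21283 - (1896 + 8*21) = -21283 - (1896 + 168) = -21283 - 1*2064 = -21283 - 2064 = -23347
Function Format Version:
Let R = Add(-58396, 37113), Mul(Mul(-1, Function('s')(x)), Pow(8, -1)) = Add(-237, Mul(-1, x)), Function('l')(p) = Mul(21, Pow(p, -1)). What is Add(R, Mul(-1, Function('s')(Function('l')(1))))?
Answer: -23347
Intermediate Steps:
Function('s')(x) = Add(1896, Mul(8, x)) (Function('s')(x) = Mul(-8, Add(-237, Mul(-1, x))) = Add(1896, Mul(8, x)))
R = -21283
Add(R, Mul(-1, Function('s')(Function('l')(1)))) = Add(-21283, Mul(-1, Add(1896, Mul(8, Mul(21, Pow(1, -1)))))) = Add(-21283, Mul(-1, Add(1896, Mul(8, Mul(21, 1))))) = Add(-21283, Mul(-1, Add(1896, Mul(8, 21)))) = Add(-21283, Mul(-1, Add(1896, 168))) = Add(-21283, Mul(-1, 2064)) = Add(-21283, -2064) = -23347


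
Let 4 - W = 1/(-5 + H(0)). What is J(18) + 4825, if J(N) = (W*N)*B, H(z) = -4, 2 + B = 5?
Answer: 5047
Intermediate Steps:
B = 3 (B = -2 + 5 = 3)
W = 37/9 (W = 4 - 1/(-5 - 4) = 4 - 1/(-9) = 4 - 1*(-⅑) = 4 + ⅑ = 37/9 ≈ 4.1111)
J(N) = 37*N/3 (J(N) = (37*N/9)*3 = 37*N/3)
J(18) + 4825 = (37/3)*18 + 4825 = 222 + 4825 = 5047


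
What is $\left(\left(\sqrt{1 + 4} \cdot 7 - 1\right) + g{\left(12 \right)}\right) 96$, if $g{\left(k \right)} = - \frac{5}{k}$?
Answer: $-136 + 672 \sqrt{5} \approx 1366.6$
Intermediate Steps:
$\left(\left(\sqrt{1 + 4} \cdot 7 - 1\right) + g{\left(12 \right)}\right) 96 = \left(\left(\sqrt{1 + 4} \cdot 7 - 1\right) - \frac{5}{12}\right) 96 = \left(\left(\sqrt{5} \cdot 7 - 1\right) - \frac{5}{12}\right) 96 = \left(\left(7 \sqrt{5} - 1\right) - \frac{5}{12}\right) 96 = \left(\left(-1 + 7 \sqrt{5}\right) - \frac{5}{12}\right) 96 = \left(- \frac{17}{12} + 7 \sqrt{5}\right) 96 = -136 + 672 \sqrt{5}$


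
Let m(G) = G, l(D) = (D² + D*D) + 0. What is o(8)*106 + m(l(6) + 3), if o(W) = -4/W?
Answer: 22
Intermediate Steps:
l(D) = 2*D² (l(D) = (D² + D²) + 0 = 2*D² + 0 = 2*D²)
o(8)*106 + m(l(6) + 3) = -4/8*106 + (2*6² + 3) = -4*⅛*106 + (2*36 + 3) = -½*106 + (72 + 3) = -53 + 75 = 22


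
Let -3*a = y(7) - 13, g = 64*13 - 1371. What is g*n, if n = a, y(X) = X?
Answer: -1078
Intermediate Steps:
g = -539 (g = 832 - 1371 = -539)
a = 2 (a = -(7 - 13)/3 = -1/3*(-6) = 2)
n = 2
g*n = -539*2 = -1078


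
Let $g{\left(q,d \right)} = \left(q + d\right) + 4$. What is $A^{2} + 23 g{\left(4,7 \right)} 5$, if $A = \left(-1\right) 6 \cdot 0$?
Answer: $1725$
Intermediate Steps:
$g{\left(q,d \right)} = 4 + d + q$ ($g{\left(q,d \right)} = \left(d + q\right) + 4 = 4 + d + q$)
$A = 0$ ($A = \left(-6\right) 0 = 0$)
$A^{2} + 23 g{\left(4,7 \right)} 5 = 0^{2} + 23 \left(4 + 7 + 4\right) 5 = 0 + 23 \cdot 15 \cdot 5 = 0 + 345 \cdot 5 = 0 + 1725 = 1725$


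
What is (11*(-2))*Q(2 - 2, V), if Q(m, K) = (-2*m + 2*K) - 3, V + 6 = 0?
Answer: 330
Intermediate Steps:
V = -6 (V = -6 + 0 = -6)
Q(m, K) = -3 - 2*m + 2*K
(11*(-2))*Q(2 - 2, V) = (11*(-2))*(-3 - 2*(2 - 2) + 2*(-6)) = -22*(-3 - 2*0 - 12) = -22*(-3 + 0 - 12) = -22*(-15) = 330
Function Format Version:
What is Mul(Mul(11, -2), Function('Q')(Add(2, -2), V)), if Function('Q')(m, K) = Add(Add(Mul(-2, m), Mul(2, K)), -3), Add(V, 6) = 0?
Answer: 330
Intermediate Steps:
V = -6 (V = Add(-6, 0) = -6)
Function('Q')(m, K) = Add(-3, Mul(-2, m), Mul(2, K))
Mul(Mul(11, -2), Function('Q')(Add(2, -2), V)) = Mul(Mul(11, -2), Add(-3, Mul(-2, Add(2, -2)), Mul(2, -6))) = Mul(-22, Add(-3, Mul(-2, 0), -12)) = Mul(-22, Add(-3, 0, -12)) = Mul(-22, -15) = 330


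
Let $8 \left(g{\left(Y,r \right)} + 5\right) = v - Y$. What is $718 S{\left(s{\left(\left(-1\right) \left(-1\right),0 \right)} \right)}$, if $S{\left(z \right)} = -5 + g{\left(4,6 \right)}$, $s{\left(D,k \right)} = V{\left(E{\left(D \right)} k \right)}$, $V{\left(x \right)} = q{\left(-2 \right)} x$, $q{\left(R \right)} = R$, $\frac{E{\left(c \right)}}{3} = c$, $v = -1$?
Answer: $- \frac{30515}{4} \approx -7628.8$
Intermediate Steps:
$E{\left(c \right)} = 3 c$
$g{\left(Y,r \right)} = - \frac{41}{8} - \frac{Y}{8}$ ($g{\left(Y,r \right)} = -5 + \frac{-1 - Y}{8} = -5 - \left(\frac{1}{8} + \frac{Y}{8}\right) = - \frac{41}{8} - \frac{Y}{8}$)
$V{\left(x \right)} = - 2 x$
$s{\left(D,k \right)} = - 6 D k$ ($s{\left(D,k \right)} = - 2 \cdot 3 D k = - 6 D k$)
$S{\left(z \right)} = - \frac{85}{8}$ ($S{\left(z \right)} = -5 - \frac{45}{8} = - \frac{85}{8}$)
$718 S{\left(s{\left(\left(-1\right) \left(-1\right),0 \right)} \right)} = 718 \left(- \frac{85}{8}\right) = - \frac{30515}{4}$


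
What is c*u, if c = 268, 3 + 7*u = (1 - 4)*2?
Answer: -2412/7 ≈ -344.57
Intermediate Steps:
u = -9/7 (u = -3/7 + ((1 - 4)*2)/7 = -3/7 + (-3*2)/7 = -3/7 + (⅐)*(-6) = -3/7 - 6/7 = -9/7 ≈ -1.2857)
c*u = 268*(-9/7) = -2412/7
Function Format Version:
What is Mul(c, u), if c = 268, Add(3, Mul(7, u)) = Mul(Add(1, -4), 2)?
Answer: Rational(-2412, 7) ≈ -344.57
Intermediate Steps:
u = Rational(-9, 7) (u = Add(Rational(-3, 7), Mul(Rational(1, 7), Mul(Add(1, -4), 2))) = Add(Rational(-3, 7), Mul(Rational(1, 7), Mul(-3, 2))) = Add(Rational(-3, 7), Mul(Rational(1, 7), -6)) = Add(Rational(-3, 7), Rational(-6, 7)) = Rational(-9, 7) ≈ -1.2857)
Mul(c, u) = Mul(268, Rational(-9, 7)) = Rational(-2412, 7)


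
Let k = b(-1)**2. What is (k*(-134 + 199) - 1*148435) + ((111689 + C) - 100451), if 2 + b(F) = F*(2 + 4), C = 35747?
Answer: -97290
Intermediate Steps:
b(F) = -2 + 6*F (b(F) = -2 + F*(2 + 4) = -2 + F*6 = -2 + 6*F)
k = 64 (k = (-2 + 6*(-1))**2 = (-2 - 6)**2 = (-8)**2 = 64)
(k*(-134 + 199) - 1*148435) + ((111689 + C) - 100451) = (64*(-134 + 199) - 1*148435) + ((111689 + 35747) - 100451) = (64*65 - 148435) + (147436 - 100451) = (4160 - 148435) + 46985 = -144275 + 46985 = -97290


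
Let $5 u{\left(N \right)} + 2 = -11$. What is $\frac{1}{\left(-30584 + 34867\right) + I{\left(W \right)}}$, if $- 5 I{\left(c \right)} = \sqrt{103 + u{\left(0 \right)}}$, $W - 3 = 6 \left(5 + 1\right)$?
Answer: $\frac{535375}{2293010623} + \frac{5 \sqrt{2510}}{2293010623} \approx 0.00023359$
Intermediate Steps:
$W = 39$ ($W = 3 + 6 \left(5 + 1\right) = 3 + 6 \cdot 6 = 3 + 36 = 39$)
$u{\left(N \right)} = - \frac{13}{5}$ ($u{\left(N \right)} = - \frac{2}{5} + \frac{1}{5} \left(-11\right) = - \frac{2}{5} - \frac{11}{5} = - \frac{13}{5}$)
$I{\left(c \right)} = - \frac{\sqrt{2510}}{25}$ ($I{\left(c \right)} = - \frac{\sqrt{103 - \frac{13}{5}}}{5} = - \frac{\sqrt{\frac{502}{5}}}{5} = - \frac{\frac{1}{5} \sqrt{2510}}{5} = - \frac{\sqrt{2510}}{25}$)
$\frac{1}{\left(-30584 + 34867\right) + I{\left(W \right)}} = \frac{1}{\left(-30584 + 34867\right) - \frac{\sqrt{2510}}{25}} = \frac{1}{4283 - \frac{\sqrt{2510}}{25}}$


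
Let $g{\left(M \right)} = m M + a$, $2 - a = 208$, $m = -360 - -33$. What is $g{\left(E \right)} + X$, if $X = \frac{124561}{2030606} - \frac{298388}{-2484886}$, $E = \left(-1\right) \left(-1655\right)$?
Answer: $- \frac{1365881506817892991}{2522912210458} \approx -5.4139 \cdot 10^{5}$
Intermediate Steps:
$m = -327$ ($m = -360 + 33 = -327$)
$E = 1655$
$a = -206$ ($a = 2 - 208 = -206$)
$X = \frac{457714174087}{2522912210458}$ ($X = 124561 \cdot \frac{1}{2030606} - - \frac{149194}{1242443} = \frac{124561}{2030606} + \frac{149194}{1242443} = \frac{457714174087}{2522912210458} \approx 0.18142$)
$g{\left(M \right)} = -206 - 327 M$ ($g{\left(M \right)} = - 327 M - 206 = -206 - 327 M$)
$g{\left(E \right)} + X = \left(-206 - 541185\right) + \frac{457714174087}{2522912210458} = -541391 + \frac{457714174087}{2522912210458} = - \frac{1365881506817892991}{2522912210458}$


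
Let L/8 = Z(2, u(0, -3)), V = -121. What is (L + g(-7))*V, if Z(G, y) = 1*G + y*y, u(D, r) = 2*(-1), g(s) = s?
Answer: -4961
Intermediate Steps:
u(D, r) = -2
Z(G, y) = G + y²
L = 48 (L = 8*(2 + (-2)²) = 8*(2 + 4) = 8*6 = 48)
(L + g(-7))*V = (48 - 7)*(-121) = 41*(-121) = -4961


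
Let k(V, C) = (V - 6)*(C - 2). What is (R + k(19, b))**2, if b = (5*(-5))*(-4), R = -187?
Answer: 1181569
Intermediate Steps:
b = 100 (b = -25*(-4) = 100)
k(V, C) = (-6 + V)*(-2 + C)
(R + k(19, b))**2 = (-187 + (12 - 6*100 - 2*19 + 100*19))**2 = (-187 + (12 - 600 - 38 + 1900))**2 = (-187 + 1274)**2 = 1087**2 = 1181569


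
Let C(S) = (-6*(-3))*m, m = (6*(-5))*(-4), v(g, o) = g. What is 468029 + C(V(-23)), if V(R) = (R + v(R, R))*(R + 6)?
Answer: 470189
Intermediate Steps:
m = 120 (m = -30*(-4) = 120)
V(R) = 2*R*(6 + R) (V(R) = (R + R)*(R + 6) = (2*R)*(6 + R) = 2*R*(6 + R))
C(S) = 2160 (C(S) = -6*(-3)*120 = 18*120 = 2160)
468029 + C(V(-23)) = 468029 + 2160 = 470189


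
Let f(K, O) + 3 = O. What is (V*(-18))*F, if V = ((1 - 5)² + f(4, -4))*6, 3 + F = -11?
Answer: 13608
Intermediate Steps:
F = -14 (F = -3 - 11 = -14)
f(K, O) = -3 + O
V = 54 (V = ((1 - 5)² + (-3 - 4))*6 = ((-4)² - 7)*6 = (16 - 7)*6 = 9*6 = 54)
(V*(-18))*F = (54*(-18))*(-14) = -972*(-14) = 13608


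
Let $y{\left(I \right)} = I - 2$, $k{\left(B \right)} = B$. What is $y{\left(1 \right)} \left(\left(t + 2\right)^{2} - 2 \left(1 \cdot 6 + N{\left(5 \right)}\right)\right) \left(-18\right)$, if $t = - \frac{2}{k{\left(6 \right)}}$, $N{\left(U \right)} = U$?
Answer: $-346$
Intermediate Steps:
$y{\left(I \right)} = -2 + I$ ($y{\left(I \right)} = I - 2 = -2 + I$)
$t = - \frac{1}{3}$ ($t = - \frac{2}{6} = \left(-2\right) \frac{1}{6} = - \frac{1}{3} \approx -0.33333$)
$y{\left(1 \right)} \left(\left(t + 2\right)^{2} - 2 \left(1 \cdot 6 + N{\left(5 \right)}\right)\right) \left(-18\right) = \left(-2 + 1\right) \left(\left(- \frac{1}{3} + 2\right)^{2} - 2 \left(1 \cdot 6 + 5\right)\right) \left(-18\right) = - (\left(\frac{5}{3}\right)^{2} - 2 \left(6 + 5\right)) \left(-18\right) = - (\frac{25}{9} - 22) \left(-18\right) = \left(-1\right) \left(- \frac{173}{9}\right) \left(-18\right) = \frac{173}{9} \left(-18\right) = -346$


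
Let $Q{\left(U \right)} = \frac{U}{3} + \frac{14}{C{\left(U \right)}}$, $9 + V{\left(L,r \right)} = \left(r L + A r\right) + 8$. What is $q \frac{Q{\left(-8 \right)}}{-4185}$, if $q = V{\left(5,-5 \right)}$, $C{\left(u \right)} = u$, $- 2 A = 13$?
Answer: $\frac{689}{100440} \approx 0.0068598$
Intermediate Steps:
$A = - \frac{13}{2}$ ($A = \left(- \frac{1}{2}\right) 13 = - \frac{13}{2} \approx -6.5$)
$V{\left(L,r \right)} = -1 - \frac{13 r}{2} + L r$ ($V{\left(L,r \right)} = -9 + \left(\left(r L - \frac{13 r}{2}\right) + 8\right) = -9 + \left(\left(L r - \frac{13 r}{2}\right) + 8\right) = -9 + \left(\left(- \frac{13 r}{2} + L r\right) + 8\right) = -9 + \left(8 - \frac{13 r}{2} + L r\right) = -1 - \frac{13 r}{2} + L r$)
$Q{\left(U \right)} = \frac{14}{U} + \frac{U}{3}$ ($Q{\left(U \right)} = \frac{U}{3} + \frac{14}{U} = \frac{14}{U} + \frac{U}{3}$)
$q = \frac{13}{2}$ ($q = -1 - - \frac{65}{2} + 5 \left(-5\right) = -1 + \frac{65}{2} - 25 = \frac{13}{2} \approx 6.5$)
$q \frac{Q{\left(-8 \right)}}{-4185} = \frac{13 \frac{\frac{14}{-8} + \frac{1}{3} \left(-8\right)}{-4185}}{2} = \frac{13 \left(14 \left(- \frac{1}{8}\right) - \frac{8}{3}\right) \left(- \frac{1}{4185}\right)}{2} = \frac{13 \left(- \frac{7}{4} - \frac{8}{3}\right) \left(- \frac{1}{4185}\right)}{2} = \frac{13 \left(\left(- \frac{53}{12}\right) \left(- \frac{1}{4185}\right)\right)}{2} = \frac{13}{2} \cdot \frac{53}{50220} = \frac{689}{100440}$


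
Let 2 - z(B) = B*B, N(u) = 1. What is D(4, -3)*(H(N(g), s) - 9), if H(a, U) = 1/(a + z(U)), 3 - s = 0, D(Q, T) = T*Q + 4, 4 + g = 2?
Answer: 220/3 ≈ 73.333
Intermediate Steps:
g = -2 (g = -4 + 2 = -2)
D(Q, T) = 4 + Q*T (D(Q, T) = Q*T + 4 = 4 + Q*T)
z(B) = 2 - B**2 (z(B) = 2 - B*B = 2 - B**2)
s = 3 (s = 3 - 1*0 = 3 + 0 = 3)
H(a, U) = 1/(2 + a - U**2) (H(a, U) = 1/(a + (2 - U**2)) = 1/(2 + a - U**2))
D(4, -3)*(H(N(g), s) - 9) = (4 + 4*(-3))*(1/(2 + 1 - 1*3**2) - 9) = (4 - 12)*(1/(2 + 1 - 1*9) - 9) = -8*(1/(2 + 1 - 9) - 9) = -8*(1/(-6) - 9) = -8*(-1/6 - 9) = -8*(-55/6) = 220/3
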